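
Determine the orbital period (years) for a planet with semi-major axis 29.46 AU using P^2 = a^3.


P = a^(3/2) = 29.46^1.5 = 159.9002

159.9002 years


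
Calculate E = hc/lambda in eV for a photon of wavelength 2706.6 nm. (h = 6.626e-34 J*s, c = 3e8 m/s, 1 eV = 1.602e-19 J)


E = hc/lambda = 6.626e-34 * 3e8 / 2.707e-06 = 7.344e-20 J = 0.4584 eV

0.4584 eV


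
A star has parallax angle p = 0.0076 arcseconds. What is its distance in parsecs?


d = 1/p = 1/0.0076 = 131.5789

131.5789 pc


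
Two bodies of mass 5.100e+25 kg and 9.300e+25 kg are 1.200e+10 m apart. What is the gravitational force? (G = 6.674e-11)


F = G*m1*m2/r^2 = 6.674e-11 * 5.100e+25 * 9.300e+25 / (1.200e+10)^2 = 6.674e-11 * 4.743e+51 / 1.440e+20 = 2.198e+21

2.198e+21 N


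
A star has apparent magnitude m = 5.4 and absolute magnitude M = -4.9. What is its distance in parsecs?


d = 10^((m - M + 5)/5) = 10^((5.4 - -4.9 + 5)/5) = 1148.1536

1148.1536 pc


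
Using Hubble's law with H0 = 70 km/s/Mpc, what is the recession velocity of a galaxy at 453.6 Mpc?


v = H0 * d = 70 * 453.6 = 31752.0

31752.0 km/s


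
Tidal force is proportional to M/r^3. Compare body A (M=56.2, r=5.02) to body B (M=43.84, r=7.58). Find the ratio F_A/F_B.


Ratio = (M1/r1^3) / (M2/r2^3) = (56.2/5.02^3) / (43.84/7.58^3) = 4.4133

4.4133


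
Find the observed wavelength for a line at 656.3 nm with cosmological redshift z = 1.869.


lam_obs = lam_emit * (1 + z) = 656.3 * (1 + 1.869) = 1882.9247

1882.9247 nm


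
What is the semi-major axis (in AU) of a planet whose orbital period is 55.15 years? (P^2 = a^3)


a = P^(2/3) = 55.15^(2/3) = 14.4887

14.4887 AU


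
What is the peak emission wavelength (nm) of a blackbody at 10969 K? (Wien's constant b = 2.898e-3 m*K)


lam_max = b / T = 2.898e-3 / 10969 = 2.642e-07 m = 264.1991 nm

264.1991 nm


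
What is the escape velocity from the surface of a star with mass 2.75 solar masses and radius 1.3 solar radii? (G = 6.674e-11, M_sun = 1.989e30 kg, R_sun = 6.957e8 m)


M = 2.75 * 1.989e30 kg = 5.46975e+30 kg; R = 1.3 * 6.957e8 m = 9.0441e+08 m. v_esc = sqrt(2GM/R) = sqrt(2 * 6.674e-11 * 5.46975e+30 / 9.0441e+08) = 898481.5421

898481.5421 m/s


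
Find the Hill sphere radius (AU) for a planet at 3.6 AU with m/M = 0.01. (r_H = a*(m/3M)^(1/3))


r_H = a * (m/3M)^(1/3) = 3.6 * (0.01/3)^(1/3) = 0.5378

0.5378 AU


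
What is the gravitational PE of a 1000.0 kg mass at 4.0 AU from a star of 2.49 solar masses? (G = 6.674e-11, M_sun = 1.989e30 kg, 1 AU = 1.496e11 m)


M = 2.49 * 1.989e30 kg = 4.95261e+30 kg; r = 4.0 AU * 1.496e11 m/AU = 5.984e+11 m. U = -GM*m/r = -(6.674e-11 * 4.95261e+30 * 1000.0) / 5.984e+11 = -5.524e+11

-5.524e+11 J


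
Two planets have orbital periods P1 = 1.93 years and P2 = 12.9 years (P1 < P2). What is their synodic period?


1/P_syn = |1/P1 - 1/P2| = |1/1.93 - 1/12.9| => P_syn = 2.2696

2.2696 years


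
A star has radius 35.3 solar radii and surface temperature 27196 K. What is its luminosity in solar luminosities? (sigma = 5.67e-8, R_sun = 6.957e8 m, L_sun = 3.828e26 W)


R = 35.3 * 6.957e8 m = 2.455821e+10 m. L = 4*pi*R^2*sigma*T^4 = 4*pi*(2.455821e+10)^2 * 5.67e-8 * 27196^4 = 2.350750139e+32 W. L/L_sun = 2.350750139e+32 / 3.828e26 = 614093.5577

614093.5577 L_sun


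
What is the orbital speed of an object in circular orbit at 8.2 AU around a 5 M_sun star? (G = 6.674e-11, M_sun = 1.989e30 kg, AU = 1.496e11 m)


v = sqrt(GM/r) = sqrt(6.674e-11 * 9.945e+30 / 1.227e+12) = 23260.6996

23260.6996 m/s


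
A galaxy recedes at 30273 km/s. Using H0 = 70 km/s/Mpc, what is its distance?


d = v / H0 = 30273 / 70 = 432.4714

432.4714 Mpc


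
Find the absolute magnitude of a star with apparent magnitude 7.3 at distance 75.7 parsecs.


M = m - 5*log10(d) + 5 = 7.3 - 5*log10(75.7) + 5 = 2.9045

2.9045


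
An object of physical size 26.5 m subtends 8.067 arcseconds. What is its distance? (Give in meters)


D = size / theta_rad, theta_rad = 8.067 * pi/(180*3600) = 3.911e-05, D = 677577.4595

677577.4595 m


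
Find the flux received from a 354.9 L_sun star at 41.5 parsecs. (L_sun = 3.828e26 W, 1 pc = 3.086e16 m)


F = L / (4*pi*d^2) = 1.359e+29 / (4*pi*(1.281e+18)^2) = 6.591e-09

6.591e-09 W/m^2


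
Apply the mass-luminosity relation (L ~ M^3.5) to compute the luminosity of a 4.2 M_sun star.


L/L_sun = (M/M_sun)^3.5 = 4.2^3.5 = 151.8352

151.8352 L_sun


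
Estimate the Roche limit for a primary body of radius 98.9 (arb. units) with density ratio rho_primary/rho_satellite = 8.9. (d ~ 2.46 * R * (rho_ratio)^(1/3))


d_Roche = 2.46 * 98.9 * 8.9^(1/3) = 504.1906

504.1906


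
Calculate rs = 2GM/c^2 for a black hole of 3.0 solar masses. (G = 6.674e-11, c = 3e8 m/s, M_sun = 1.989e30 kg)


M = 3.0 * 1.989e30 kg = 5.967e+30 kg. rs = 2GM/c^2 = 2 * 6.674e-11 * 5.967e+30 / (3e8)^2 = 8849.724

8849.724 m


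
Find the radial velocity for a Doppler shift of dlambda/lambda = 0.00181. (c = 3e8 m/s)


v = (dlambda/lambda) * c = 0.00181 * 3e8 = 543000.0

543000.0 m/s


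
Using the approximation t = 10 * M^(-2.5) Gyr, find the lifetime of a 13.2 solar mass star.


t = 10 * M^(-2.5) = 10 * 13.2^(-2.5) = 0.0158

0.0158 Gyr


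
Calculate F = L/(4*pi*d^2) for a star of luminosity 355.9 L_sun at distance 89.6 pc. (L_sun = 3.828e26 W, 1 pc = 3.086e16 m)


F = L / (4*pi*d^2) = 1.362e+29 / (4*pi*(2.765e+18)^2) = 1.418e-09

1.418e-09 W/m^2


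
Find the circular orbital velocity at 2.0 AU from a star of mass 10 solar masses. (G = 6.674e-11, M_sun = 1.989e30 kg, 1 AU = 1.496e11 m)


v = sqrt(GM/r) = sqrt(6.674e-11 * 1.989e+31 / 2.992e+11) = 66608.5068

66608.5068 m/s


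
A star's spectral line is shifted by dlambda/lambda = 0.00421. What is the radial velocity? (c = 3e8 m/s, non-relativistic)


v = (dlambda/lambda) * c = 0.00421 * 3e8 = 1.263e+06

1.263e+06 m/s


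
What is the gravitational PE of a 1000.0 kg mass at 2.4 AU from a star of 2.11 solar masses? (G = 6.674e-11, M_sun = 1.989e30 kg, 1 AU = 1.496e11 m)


M = 2.11 * 1.989e30 kg = 4.19679e+30 kg; r = 2.4 AU * 1.496e11 m/AU = 3.5904e+11 m. U = -GM*m/r = -(6.674e-11 * 4.19679e+30 * 1000.0) / 3.5904e+11 = -7.801e+11

-7.801e+11 J


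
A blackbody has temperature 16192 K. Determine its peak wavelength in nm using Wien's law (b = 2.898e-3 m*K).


lam_max = b / T = 2.898e-3 / 16192 = 1.790e-07 m = 178.9773 nm

178.9773 nm


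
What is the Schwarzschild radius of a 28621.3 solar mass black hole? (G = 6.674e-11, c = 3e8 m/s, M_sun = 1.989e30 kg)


M = 28621.3 * 1.989e30 kg = 5.69277657e+34 kg. rs = 2GM/c^2 = 2 * 6.674e-11 * 5.69277657e+34 / (3e8)^2 = 8.443e+07

8.443e+07 m


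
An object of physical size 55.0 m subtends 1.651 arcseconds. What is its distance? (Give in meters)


D = size / theta_rad, theta_rad = 1.651 * pi/(180*3600) = 8.004e-06, D = 6.871e+06

6.871e+06 m


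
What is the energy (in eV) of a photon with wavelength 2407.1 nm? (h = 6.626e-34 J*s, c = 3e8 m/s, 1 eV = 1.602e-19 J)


E = hc/lambda = 6.626e-34 * 3e8 / 2.407e-06 = 8.258e-20 J = 0.5155 eV

0.5155 eV


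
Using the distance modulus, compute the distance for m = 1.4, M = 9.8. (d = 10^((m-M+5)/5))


d = 10^((m - M + 5)/5) = 10^((1.4 - 9.8 + 5)/5) = 0.2089

0.2089 pc


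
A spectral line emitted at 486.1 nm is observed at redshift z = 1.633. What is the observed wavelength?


lam_obs = lam_emit * (1 + z) = 486.1 * (1 + 1.633) = 1279.9013

1279.9013 nm


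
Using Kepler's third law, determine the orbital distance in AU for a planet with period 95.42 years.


a = P^(2/3) = 95.42^(2/3) = 20.8814

20.8814 AU


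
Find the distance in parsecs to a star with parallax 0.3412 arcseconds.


d = 1/p = 1/0.3412 = 2.9308

2.9308 pc


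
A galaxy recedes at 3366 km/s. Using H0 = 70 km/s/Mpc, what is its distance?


d = v / H0 = 3366 / 70 = 48.0857

48.0857 Mpc


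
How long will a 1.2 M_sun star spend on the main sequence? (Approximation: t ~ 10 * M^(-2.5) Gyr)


t = 10 * M^(-2.5) = 10 * 1.2^(-2.5) = 6.3394

6.3394 Gyr


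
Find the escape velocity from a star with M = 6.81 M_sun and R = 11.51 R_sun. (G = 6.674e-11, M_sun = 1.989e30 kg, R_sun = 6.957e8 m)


M = 6.81 * 1.989e30 kg = 1.354509e+31 kg; R = 11.51 * 6.957e8 m = 8.007507e+09 m. v_esc = sqrt(2GM/R) = sqrt(2 * 6.674e-11 * 1.354509e+31 / 8.007507e+09) = 475171.4984

475171.4984 m/s


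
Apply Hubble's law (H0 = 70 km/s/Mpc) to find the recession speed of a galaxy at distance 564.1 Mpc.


v = H0 * d = 70 * 564.1 = 39487.0

39487.0 km/s


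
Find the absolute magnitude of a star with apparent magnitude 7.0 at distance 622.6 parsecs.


M = m - 5*log10(d) + 5 = 7.0 - 5*log10(622.6) + 5 = -1.971

-1.971


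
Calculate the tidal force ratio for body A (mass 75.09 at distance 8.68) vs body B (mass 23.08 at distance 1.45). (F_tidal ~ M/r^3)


Ratio = (M1/r1^3) / (M2/r2^3) = (75.09/8.68^3) / (23.08/1.45^3) = 0.0152

0.0152


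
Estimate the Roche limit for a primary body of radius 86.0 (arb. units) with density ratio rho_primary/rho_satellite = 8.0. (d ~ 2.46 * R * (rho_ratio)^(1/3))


d_Roche = 2.46 * 86.0 * 8.0^(1/3) = 423.12

423.12


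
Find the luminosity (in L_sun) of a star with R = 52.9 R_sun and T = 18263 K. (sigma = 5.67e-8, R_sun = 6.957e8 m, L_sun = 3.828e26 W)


R = 52.9 * 6.957e8 m = 3.680253e+10 m. L = 4*pi*R^2*sigma*T^4 = 4*pi*(3.680253e+10)^2 * 5.67e-8 * 18263^4 = 1.073585779e+32 W. L/L_sun = 1.073585779e+32 / 3.828e26 = 280456.0552

280456.0552 L_sun


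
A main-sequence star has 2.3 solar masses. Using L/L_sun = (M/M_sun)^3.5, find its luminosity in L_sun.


L/L_sun = (M/M_sun)^3.5 = 2.3^3.5 = 18.4522

18.4522 L_sun


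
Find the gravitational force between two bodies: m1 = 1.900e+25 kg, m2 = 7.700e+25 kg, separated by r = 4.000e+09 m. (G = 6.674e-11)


F = G*m1*m2/r^2 = 6.674e-11 * 1.900e+25 * 7.700e+25 / (4.000e+09)^2 = 6.674e-11 * 1.463e+51 / 1.600e+19 = 6.103e+21

6.103e+21 N


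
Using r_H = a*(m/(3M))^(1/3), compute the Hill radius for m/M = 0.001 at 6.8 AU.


r_H = a * (m/3M)^(1/3) = 6.8 * (0.001/3)^(1/3) = 0.4715

0.4715 AU


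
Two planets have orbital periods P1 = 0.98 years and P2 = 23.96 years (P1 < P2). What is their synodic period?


1/P_syn = |1/P1 - 1/P2| = |1/0.98 - 1/23.96| => P_syn = 1.0218

1.0218 years


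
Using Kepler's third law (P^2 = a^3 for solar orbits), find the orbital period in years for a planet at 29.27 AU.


P = a^(3/2) = 29.27^1.5 = 158.3558

158.3558 years


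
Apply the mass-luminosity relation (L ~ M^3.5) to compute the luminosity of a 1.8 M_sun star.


L/L_sun = (M/M_sun)^3.5 = 1.8^3.5 = 7.8244

7.8244 L_sun


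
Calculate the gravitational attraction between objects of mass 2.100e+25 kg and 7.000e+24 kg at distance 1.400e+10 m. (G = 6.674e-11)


F = G*m1*m2/r^2 = 6.674e-11 * 2.100e+25 * 7.000e+24 / (1.400e+10)^2 = 6.674e-11 * 1.470e+50 / 1.960e+20 = 5.005e+19

5.005e+19 N


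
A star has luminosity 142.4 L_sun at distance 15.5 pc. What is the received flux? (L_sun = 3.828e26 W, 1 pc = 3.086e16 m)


F = L / (4*pi*d^2) = 5.451e+28 / (4*pi*(4.783e+17)^2) = 1.896e-08

1.896e-08 W/m^2


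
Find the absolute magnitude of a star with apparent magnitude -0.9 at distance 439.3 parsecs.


M = m - 5*log10(d) + 5 = -0.9 - 5*log10(439.3) + 5 = -9.1138

-9.1138


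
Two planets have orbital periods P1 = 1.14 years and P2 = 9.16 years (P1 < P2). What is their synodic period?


1/P_syn = |1/P1 - 1/P2| = |1/1.14 - 1/9.16| => P_syn = 1.302

1.302 years


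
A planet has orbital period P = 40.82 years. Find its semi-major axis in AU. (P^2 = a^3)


a = P^(2/3) = 40.82^(2/3) = 11.8554

11.8554 AU


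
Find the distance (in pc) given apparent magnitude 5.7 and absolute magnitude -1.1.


d = 10^((m - M + 5)/5) = 10^((5.7 - -1.1 + 5)/5) = 229.0868

229.0868 pc


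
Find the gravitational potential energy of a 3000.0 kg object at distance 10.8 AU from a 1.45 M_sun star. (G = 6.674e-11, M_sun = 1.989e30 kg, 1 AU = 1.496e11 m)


M = 1.45 * 1.989e30 kg = 2.88405e+30 kg; r = 10.8 AU * 1.496e11 m/AU = 1.61568e+12 m. U = -GM*m/r = -(6.674e-11 * 2.88405e+30 * 3000.0) / 1.61568e+12 = -3.574e+11

-3.574e+11 J


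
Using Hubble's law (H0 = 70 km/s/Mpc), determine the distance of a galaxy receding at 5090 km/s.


d = v / H0 = 5090 / 70 = 72.7143

72.7143 Mpc


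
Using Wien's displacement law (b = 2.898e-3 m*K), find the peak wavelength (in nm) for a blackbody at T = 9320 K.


lam_max = b / T = 2.898e-3 / 9320 = 3.109e-07 m = 310.9442 nm

310.9442 nm


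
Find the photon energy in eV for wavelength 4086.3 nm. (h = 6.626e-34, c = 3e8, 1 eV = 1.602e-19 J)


E = hc/lambda = 6.626e-34 * 3e8 / 4.086e-06 = 4.865e-20 J = 0.3037 eV

0.3037 eV


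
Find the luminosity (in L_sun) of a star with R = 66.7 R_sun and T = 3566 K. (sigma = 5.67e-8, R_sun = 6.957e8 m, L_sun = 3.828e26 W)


R = 66.7 * 6.957e8 m = 4.640319e+10 m. L = 4*pi*R^2*sigma*T^4 = 4*pi*(4.640319e+10)^2 * 5.67e-8 * 3566^4 = 2.480926813e+29 W. L/L_sun = 2.480926813e+29 / 3.828e26 = 648.1

648.1 L_sun


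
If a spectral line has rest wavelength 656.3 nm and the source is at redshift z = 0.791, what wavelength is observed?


lam_obs = lam_emit * (1 + z) = 656.3 * (1 + 0.791) = 1175.4333

1175.4333 nm


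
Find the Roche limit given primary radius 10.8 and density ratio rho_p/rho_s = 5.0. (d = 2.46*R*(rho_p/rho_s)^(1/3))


d_Roche = 2.46 * 10.8 * 5.0^(1/3) = 45.4306

45.4306


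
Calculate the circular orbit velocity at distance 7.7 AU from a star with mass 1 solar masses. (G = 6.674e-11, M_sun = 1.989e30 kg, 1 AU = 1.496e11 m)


v = sqrt(GM/r) = sqrt(6.674e-11 * 1.989e+30 / 1.152e+12) = 10734.9329

10734.9329 m/s


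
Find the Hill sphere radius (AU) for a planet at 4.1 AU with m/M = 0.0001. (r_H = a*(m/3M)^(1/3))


r_H = a * (m/3M)^(1/3) = 4.1 * (0.0001/3)^(1/3) = 0.132

0.132 AU


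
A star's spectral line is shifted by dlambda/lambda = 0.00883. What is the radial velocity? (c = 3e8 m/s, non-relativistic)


v = (dlambda/lambda) * c = 0.00883 * 3e8 = 2.649e+06

2.649e+06 m/s


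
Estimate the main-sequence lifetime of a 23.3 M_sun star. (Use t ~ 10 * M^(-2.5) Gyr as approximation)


t = 10 * M^(-2.5) = 10 * 23.3^(-2.5) = 0.0038

0.0038 Gyr


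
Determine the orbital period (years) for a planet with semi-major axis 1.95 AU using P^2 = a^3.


P = a^(3/2) = 1.95^1.5 = 2.723

2.723 years


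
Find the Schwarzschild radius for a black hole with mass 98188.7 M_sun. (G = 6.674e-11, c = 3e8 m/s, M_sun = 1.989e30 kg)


M = 98188.7 * 1.989e30 kg = 1.952973243e+35 kg. rs = 2GM/c^2 = 2 * 6.674e-11 * 1.952973243e+35 / (3e8)^2 = 2.896e+08

2.896e+08 m


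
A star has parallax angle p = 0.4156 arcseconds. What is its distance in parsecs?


d = 1/p = 1/0.4156 = 2.4062

2.4062 pc


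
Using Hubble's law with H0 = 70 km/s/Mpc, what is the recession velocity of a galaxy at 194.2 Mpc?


v = H0 * d = 70 * 194.2 = 13594.0

13594.0 km/s


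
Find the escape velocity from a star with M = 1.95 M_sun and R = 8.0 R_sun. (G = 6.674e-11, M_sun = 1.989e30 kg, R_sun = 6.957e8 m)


M = 1.95 * 1.989e30 kg = 3.87855e+30 kg; R = 8.0 * 6.957e8 m = 5.5656e+09 m. v_esc = sqrt(2GM/R) = sqrt(2 * 6.674e-11 * 3.87855e+30 / 5.5656e+09) = 304990.8435

304990.8435 m/s


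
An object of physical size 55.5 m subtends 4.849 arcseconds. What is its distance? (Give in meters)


D = size / theta_rad, theta_rad = 4.849 * pi/(180*3600) = 2.351e-05, D = 2.361e+06

2.361e+06 m


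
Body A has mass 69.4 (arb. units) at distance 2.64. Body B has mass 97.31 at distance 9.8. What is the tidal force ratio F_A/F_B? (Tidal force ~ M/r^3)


Ratio = (M1/r1^3) / (M2/r2^3) = (69.4/2.64^3) / (97.31/9.8^3) = 36.4811

36.4811


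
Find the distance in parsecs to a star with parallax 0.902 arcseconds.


d = 1/p = 1/0.902 = 1.1086

1.1086 pc


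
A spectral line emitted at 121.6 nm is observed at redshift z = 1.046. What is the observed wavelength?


lam_obs = lam_emit * (1 + z) = 121.6 * (1 + 1.046) = 248.7936

248.7936 nm


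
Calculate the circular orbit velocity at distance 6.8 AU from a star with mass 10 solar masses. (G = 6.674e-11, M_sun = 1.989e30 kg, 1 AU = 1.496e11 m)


v = sqrt(GM/r) = sqrt(6.674e-11 * 1.989e+31 / 1.017e+12) = 36123.5347

36123.5347 m/s


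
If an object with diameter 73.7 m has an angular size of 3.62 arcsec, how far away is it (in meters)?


D = size / theta_rad, theta_rad = 3.62 * pi/(180*3600) = 1.755e-05, D = 4.199e+06

4.199e+06 m


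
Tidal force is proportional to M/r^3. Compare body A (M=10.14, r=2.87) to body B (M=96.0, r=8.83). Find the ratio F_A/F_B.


Ratio = (M1/r1^3) / (M2/r2^3) = (10.14/2.87^3) / (96.0/8.83^3) = 3.0761

3.0761


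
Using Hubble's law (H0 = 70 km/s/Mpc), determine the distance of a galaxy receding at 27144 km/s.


d = v / H0 = 27144 / 70 = 387.7714

387.7714 Mpc


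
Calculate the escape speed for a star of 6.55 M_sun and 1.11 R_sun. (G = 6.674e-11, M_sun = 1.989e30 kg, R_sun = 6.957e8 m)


M = 6.55 * 1.989e30 kg = 1.302795e+31 kg; R = 1.11 * 6.957e8 m = 7.72227e+08 m. v_esc = sqrt(2GM/R) = sqrt(2 * 6.674e-11 * 1.302795e+31 / 7.72227e+08) = 1.501e+06

1.501e+06 m/s


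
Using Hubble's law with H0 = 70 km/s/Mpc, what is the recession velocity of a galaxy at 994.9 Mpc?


v = H0 * d = 70 * 994.9 = 69643.0

69643.0 km/s


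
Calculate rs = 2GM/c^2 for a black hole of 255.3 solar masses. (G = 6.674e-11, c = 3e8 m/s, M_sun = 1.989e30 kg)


M = 255.3 * 1.989e30 kg = 5.077917e+32 kg. rs = 2GM/c^2 = 2 * 6.674e-11 * 5.077917e+32 / (3e8)^2 = 753111.5124

753111.5124 m


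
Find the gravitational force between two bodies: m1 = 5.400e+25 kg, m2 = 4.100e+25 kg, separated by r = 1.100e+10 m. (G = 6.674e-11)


F = G*m1*m2/r^2 = 6.674e-11 * 5.400e+25 * 4.100e+25 / (1.100e+10)^2 = 6.674e-11 * 2.214e+51 / 1.210e+20 = 1.221e+21

1.221e+21 N


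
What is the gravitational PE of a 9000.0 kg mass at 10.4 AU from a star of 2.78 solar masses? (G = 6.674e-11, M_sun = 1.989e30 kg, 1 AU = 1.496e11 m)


M = 2.78 * 1.989e30 kg = 5.52942e+30 kg; r = 10.4 AU * 1.496e11 m/AU = 1.55584e+12 m. U = -GM*m/r = -(6.674e-11 * 5.52942e+30 * 9000.0) / 1.55584e+12 = -2.135e+12

-2.135e+12 J


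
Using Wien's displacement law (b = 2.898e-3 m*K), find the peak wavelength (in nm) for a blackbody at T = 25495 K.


lam_max = b / T = 2.898e-3 / 25495 = 1.137e-07 m = 113.6693 nm

113.6693 nm


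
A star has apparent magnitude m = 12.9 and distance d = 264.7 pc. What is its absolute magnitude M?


M = m - 5*log10(d) + 5 = 12.9 - 5*log10(264.7) + 5 = 5.7862

5.7862


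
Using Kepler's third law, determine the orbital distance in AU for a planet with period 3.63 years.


a = P^(2/3) = 3.63^(2/3) = 2.362

2.362 AU


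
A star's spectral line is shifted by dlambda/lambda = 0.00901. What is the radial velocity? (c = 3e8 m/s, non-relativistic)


v = (dlambda/lambda) * c = 0.00901 * 3e8 = 2.703e+06

2.703e+06 m/s


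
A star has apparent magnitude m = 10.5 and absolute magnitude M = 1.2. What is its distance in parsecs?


d = 10^((m - M + 5)/5) = 10^((10.5 - 1.2 + 5)/5) = 724.436

724.436 pc


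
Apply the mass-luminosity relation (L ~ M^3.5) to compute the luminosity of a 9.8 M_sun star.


L/L_sun = (M/M_sun)^3.5 = 9.8^3.5 = 2946.397

2946.397 L_sun


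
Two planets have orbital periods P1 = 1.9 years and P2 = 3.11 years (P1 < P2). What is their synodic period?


1/P_syn = |1/P1 - 1/P2| = |1/1.9 - 1/3.11| => P_syn = 4.8835

4.8835 years


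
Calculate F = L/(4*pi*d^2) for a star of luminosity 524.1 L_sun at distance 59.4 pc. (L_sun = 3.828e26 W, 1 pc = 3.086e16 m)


F = L / (4*pi*d^2) = 2.006e+29 / (4*pi*(1.833e+18)^2) = 4.751e-09

4.751e-09 W/m^2


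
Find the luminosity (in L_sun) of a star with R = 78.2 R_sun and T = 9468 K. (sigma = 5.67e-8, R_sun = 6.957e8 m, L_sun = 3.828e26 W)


R = 78.2 * 6.957e8 m = 5.440374e+10 m. L = 4*pi*R^2*sigma*T^4 = 4*pi*(5.440374e+10)^2 * 5.67e-8 * 9468^4 = 1.694663333e+31 W. L/L_sun = 1.694663333e+31 / 3.828e26 = 44270.202

44270.202 L_sun


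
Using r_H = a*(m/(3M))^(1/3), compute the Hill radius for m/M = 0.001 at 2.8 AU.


r_H = a * (m/3M)^(1/3) = 2.8 * (0.001/3)^(1/3) = 0.1941

0.1941 AU


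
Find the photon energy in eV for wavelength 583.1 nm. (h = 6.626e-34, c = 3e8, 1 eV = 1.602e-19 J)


E = hc/lambda = 6.626e-34 * 3e8 / 5.831e-07 = 3.409e-19 J = 2.128 eV

2.128 eV


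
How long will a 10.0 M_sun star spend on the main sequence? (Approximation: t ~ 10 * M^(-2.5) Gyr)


t = 10 * M^(-2.5) = 10 * 10.0^(-2.5) = 0.0316

0.0316 Gyr


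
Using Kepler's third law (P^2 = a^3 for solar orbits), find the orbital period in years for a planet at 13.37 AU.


P = a^(3/2) = 13.37^1.5 = 48.8874

48.8874 years


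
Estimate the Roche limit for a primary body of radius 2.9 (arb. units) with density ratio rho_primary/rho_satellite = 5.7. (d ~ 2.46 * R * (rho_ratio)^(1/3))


d_Roche = 2.46 * 2.9 * 5.7^(1/3) = 12.7436

12.7436


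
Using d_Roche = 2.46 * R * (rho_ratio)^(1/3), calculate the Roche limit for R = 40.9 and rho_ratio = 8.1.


d_Roche = 2.46 * 40.9 * 8.1^(1/3) = 202.063

202.063


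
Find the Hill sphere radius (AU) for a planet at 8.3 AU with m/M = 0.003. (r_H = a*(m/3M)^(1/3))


r_H = a * (m/3M)^(1/3) = 8.3 * (0.003/3)^(1/3) = 0.83

0.83 AU


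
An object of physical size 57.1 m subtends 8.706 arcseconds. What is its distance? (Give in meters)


D = size / theta_rad, theta_rad = 8.706 * pi/(180*3600) = 4.221e-05, D = 1.353e+06

1.353e+06 m


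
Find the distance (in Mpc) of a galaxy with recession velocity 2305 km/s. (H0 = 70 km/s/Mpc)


d = v / H0 = 2305 / 70 = 32.9286

32.9286 Mpc


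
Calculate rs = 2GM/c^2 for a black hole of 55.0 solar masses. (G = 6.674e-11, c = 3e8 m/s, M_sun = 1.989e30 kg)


M = 55.0 * 1.989e30 kg = 1.09395e+32 kg. rs = 2GM/c^2 = 2 * 6.674e-11 * 1.09395e+32 / (3e8)^2 = 162244.94

162244.94 m


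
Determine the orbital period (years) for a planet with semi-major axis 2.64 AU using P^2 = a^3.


P = a^(3/2) = 2.64^1.5 = 4.2895

4.2895 years


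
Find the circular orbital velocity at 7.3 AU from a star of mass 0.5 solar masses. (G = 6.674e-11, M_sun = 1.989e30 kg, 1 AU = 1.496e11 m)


v = sqrt(GM/r) = sqrt(6.674e-11 * 9.945e+29 / 1.092e+12) = 7795.9361

7795.9361 m/s


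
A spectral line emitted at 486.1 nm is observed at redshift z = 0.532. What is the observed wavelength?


lam_obs = lam_emit * (1 + z) = 486.1 * (1 + 0.532) = 744.7052

744.7052 nm


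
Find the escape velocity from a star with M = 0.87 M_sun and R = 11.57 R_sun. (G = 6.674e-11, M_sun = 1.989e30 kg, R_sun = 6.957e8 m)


M = 0.87 * 1.989e30 kg = 1.73043e+30 kg; R = 11.57 * 6.957e8 m = 8.049249e+09 m. v_esc = sqrt(2GM/R) = sqrt(2 * 6.674e-11 * 1.73043e+30 / 8.049249e+09) = 169397.6713

169397.6713 m/s


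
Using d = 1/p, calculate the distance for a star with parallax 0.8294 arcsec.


d = 1/p = 1/0.8294 = 1.2057

1.2057 pc


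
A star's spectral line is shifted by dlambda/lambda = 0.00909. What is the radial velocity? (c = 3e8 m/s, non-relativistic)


v = (dlambda/lambda) * c = 0.00909 * 3e8 = 2.727e+06

2.727e+06 m/s


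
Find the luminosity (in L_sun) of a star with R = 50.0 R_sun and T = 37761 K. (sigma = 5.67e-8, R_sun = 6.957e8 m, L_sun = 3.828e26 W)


R = 50.0 * 6.957e8 m = 3.4785e+10 m. L = 4*pi*R^2*sigma*T^4 = 4*pi*(3.4785e+10)^2 * 5.67e-8 * 37761^4 = 1.752874753e+33 W. L/L_sun = 1.752874753e+33 / 3.828e26 = 4.579e+06

4.579e+06 L_sun


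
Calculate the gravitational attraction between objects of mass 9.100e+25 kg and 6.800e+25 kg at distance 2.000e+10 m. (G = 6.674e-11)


F = G*m1*m2/r^2 = 6.674e-11 * 9.100e+25 * 6.800e+25 / (2.000e+10)^2 = 6.674e-11 * 6.188e+51 / 4.000e+20 = 1.032e+21

1.032e+21 N


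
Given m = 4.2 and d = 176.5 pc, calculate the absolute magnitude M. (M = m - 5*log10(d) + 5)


M = m - 5*log10(d) + 5 = 4.2 - 5*log10(176.5) + 5 = -2.0337

-2.0337


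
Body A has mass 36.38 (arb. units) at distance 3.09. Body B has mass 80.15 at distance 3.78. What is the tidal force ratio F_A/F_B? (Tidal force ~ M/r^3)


Ratio = (M1/r1^3) / (M2/r2^3) = (36.38/3.09^3) / (80.15/3.78^3) = 0.8309

0.8309


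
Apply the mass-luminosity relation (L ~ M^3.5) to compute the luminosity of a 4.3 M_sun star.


L/L_sun = (M/M_sun)^3.5 = 4.3^3.5 = 164.8692

164.8692 L_sun


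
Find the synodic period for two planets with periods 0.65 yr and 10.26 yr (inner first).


1/P_syn = |1/P1 - 1/P2| = |1/0.65 - 1/10.26| => P_syn = 0.694

0.694 years


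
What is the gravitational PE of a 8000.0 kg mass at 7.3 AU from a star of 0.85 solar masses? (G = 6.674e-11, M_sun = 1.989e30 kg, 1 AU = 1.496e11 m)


M = 0.85 * 1.989e30 kg = 1.69065e+30 kg; r = 7.3 AU * 1.496e11 m/AU = 1.09208e+12 m. U = -GM*m/r = -(6.674e-11 * 1.69065e+30 * 8000.0) / 1.09208e+12 = -8.266e+11

-8.266e+11 J


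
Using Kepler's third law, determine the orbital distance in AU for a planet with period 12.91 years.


a = P^(2/3) = 12.91^(2/3) = 5.5032

5.5032 AU


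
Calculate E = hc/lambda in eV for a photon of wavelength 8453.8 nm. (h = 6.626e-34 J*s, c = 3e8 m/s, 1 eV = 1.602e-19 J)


E = hc/lambda = 6.626e-34 * 3e8 / 8.454e-06 = 2.351e-20 J = 0.1468 eV

0.1468 eV


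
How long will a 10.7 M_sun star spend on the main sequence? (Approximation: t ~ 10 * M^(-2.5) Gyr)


t = 10 * M^(-2.5) = 10 * 10.7^(-2.5) = 0.0267

0.0267 Gyr


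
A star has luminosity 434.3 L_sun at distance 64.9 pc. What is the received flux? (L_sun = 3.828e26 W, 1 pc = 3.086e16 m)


F = L / (4*pi*d^2) = 1.663e+29 / (4*pi*(2.003e+18)^2) = 3.298e-09

3.298e-09 W/m^2


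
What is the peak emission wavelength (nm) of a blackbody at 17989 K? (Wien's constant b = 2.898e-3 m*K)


lam_max = b / T = 2.898e-3 / 17989 = 1.611e-07 m = 161.0984 nm

161.0984 nm


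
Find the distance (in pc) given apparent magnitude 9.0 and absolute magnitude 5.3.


d = 10^((m - M + 5)/5) = 10^((9.0 - 5.3 + 5)/5) = 54.9541

54.9541 pc


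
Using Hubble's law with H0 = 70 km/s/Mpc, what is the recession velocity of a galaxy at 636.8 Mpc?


v = H0 * d = 70 * 636.8 = 44576.0

44576.0 km/s


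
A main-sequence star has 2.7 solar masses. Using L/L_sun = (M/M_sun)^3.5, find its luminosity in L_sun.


L/L_sun = (M/M_sun)^3.5 = 2.7^3.5 = 32.3425

32.3425 L_sun


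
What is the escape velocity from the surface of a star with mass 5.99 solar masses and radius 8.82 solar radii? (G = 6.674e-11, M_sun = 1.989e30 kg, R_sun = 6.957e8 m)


M = 5.99 * 1.989e30 kg = 1.191411e+31 kg; R = 8.82 * 6.957e8 m = 6.136074e+09 m. v_esc = sqrt(2GM/R) = sqrt(2 * 6.674e-11 * 1.191411e+31 / 6.136074e+09) = 509088.8761

509088.8761 m/s


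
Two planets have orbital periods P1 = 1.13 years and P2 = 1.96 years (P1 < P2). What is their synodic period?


1/P_syn = |1/P1 - 1/P2| = |1/1.13 - 1/1.96| => P_syn = 2.6684

2.6684 years


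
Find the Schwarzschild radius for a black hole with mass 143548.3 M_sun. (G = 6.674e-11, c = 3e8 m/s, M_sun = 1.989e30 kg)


M = 143548.3 * 1.989e30 kg = 2.855175687e+35 kg. rs = 2GM/c^2 = 2 * 6.674e-11 * 2.855175687e+35 / (3e8)^2 = 4.235e+08

4.235e+08 m


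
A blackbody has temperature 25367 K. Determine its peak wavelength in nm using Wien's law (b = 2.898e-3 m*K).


lam_max = b / T = 2.898e-3 / 25367 = 1.142e-07 m = 114.2429 nm

114.2429 nm


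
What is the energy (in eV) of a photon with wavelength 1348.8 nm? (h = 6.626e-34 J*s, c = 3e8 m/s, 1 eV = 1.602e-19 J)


E = hc/lambda = 6.626e-34 * 3e8 / 1.349e-06 = 1.474e-19 J = 0.9199 eV

0.9199 eV


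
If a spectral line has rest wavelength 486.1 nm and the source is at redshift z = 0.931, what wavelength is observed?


lam_obs = lam_emit * (1 + z) = 486.1 * (1 + 0.931) = 938.6591

938.6591 nm


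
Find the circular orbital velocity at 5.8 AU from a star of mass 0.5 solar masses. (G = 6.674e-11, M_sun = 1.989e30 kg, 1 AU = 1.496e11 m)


v = sqrt(GM/r) = sqrt(6.674e-11 * 9.945e+29 / 8.677e+11) = 8746.1254

8746.1254 m/s


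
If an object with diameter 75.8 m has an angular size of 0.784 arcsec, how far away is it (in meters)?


D = size / theta_rad, theta_rad = 0.784 * pi/(180*3600) = 3.801e-06, D = 1.994e+07

1.994e+07 m


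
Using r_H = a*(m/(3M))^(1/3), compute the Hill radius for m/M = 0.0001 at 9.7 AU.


r_H = a * (m/3M)^(1/3) = 9.7 * (0.0001/3)^(1/3) = 0.3122

0.3122 AU


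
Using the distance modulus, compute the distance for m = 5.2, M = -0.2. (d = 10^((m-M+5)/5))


d = 10^((m - M + 5)/5) = 10^((5.2 - -0.2 + 5)/5) = 120.2264

120.2264 pc


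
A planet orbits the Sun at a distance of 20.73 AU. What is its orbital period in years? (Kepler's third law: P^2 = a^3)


P = a^(3/2) = 20.73^1.5 = 94.3841

94.3841 years


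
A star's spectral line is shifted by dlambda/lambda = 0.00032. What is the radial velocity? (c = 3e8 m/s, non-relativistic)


v = (dlambda/lambda) * c = 0.00032 * 3e8 = 96000.0

96000.0 m/s


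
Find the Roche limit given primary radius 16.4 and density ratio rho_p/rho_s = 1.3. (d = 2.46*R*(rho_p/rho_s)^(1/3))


d_Roche = 2.46 * 16.4 * 1.3^(1/3) = 44.0312

44.0312


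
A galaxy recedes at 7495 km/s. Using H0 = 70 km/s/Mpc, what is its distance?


d = v / H0 = 7495 / 70 = 107.0714

107.0714 Mpc


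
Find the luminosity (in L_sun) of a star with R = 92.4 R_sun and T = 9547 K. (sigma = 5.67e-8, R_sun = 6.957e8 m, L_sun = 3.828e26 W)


R = 92.4 * 6.957e8 m = 6.428268e+10 m. L = 4*pi*R^2*sigma*T^4 = 4*pi*(6.428268e+10)^2 * 5.67e-8 * 9547^4 = 2.445955561e+31 W. L/L_sun = 2.445955561e+31 / 3.828e26 = 63896.4358

63896.4358 L_sun


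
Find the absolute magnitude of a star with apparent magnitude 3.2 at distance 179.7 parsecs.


M = m - 5*log10(d) + 5 = 3.2 - 5*log10(179.7) + 5 = -3.0727

-3.0727


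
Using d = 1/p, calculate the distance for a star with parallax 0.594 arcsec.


d = 1/p = 1/0.594 = 1.6835

1.6835 pc


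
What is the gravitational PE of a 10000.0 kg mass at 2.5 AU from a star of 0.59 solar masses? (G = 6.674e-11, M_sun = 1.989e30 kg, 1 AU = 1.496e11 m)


M = 0.59 * 1.989e30 kg = 1.17351e+30 kg; r = 2.5 AU * 1.496e11 m/AU = 3.74e+11 m. U = -GM*m/r = -(6.674e-11 * 1.17351e+30 * 10000.0) / 3.74e+11 = -2.094e+12

-2.094e+12 J


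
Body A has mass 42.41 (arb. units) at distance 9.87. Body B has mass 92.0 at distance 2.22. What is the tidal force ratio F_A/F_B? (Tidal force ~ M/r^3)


Ratio = (M1/r1^3) / (M2/r2^3) = (42.41/9.87^3) / (92.0/2.22^3) = 0.0052

0.0052


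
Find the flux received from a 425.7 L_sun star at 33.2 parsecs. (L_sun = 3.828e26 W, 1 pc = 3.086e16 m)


F = L / (4*pi*d^2) = 1.630e+29 / (4*pi*(1.025e+18)^2) = 1.235e-08

1.235e-08 W/m^2


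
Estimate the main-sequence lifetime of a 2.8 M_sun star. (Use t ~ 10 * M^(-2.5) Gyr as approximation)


t = 10 * M^(-2.5) = 10 * 2.8^(-2.5) = 0.7623

0.7623 Gyr


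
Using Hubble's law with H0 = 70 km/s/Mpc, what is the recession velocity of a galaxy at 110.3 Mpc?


v = H0 * d = 70 * 110.3 = 7721.0

7721.0 km/s


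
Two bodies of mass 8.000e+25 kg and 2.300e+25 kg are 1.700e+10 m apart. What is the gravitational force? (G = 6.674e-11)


F = G*m1*m2/r^2 = 6.674e-11 * 8.000e+25 * 2.300e+25 / (1.700e+10)^2 = 6.674e-11 * 1.840e+51 / 2.890e+20 = 4.249e+20

4.249e+20 N


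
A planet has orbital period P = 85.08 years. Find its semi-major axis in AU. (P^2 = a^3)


a = P^(2/3) = 85.08^(2/3) = 19.3442

19.3442 AU


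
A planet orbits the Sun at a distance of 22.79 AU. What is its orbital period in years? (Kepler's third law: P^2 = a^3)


P = a^(3/2) = 22.79^1.5 = 108.7969

108.7969 years


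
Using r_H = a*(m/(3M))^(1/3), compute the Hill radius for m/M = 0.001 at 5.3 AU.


r_H = a * (m/3M)^(1/3) = 5.3 * (0.001/3)^(1/3) = 0.3675

0.3675 AU


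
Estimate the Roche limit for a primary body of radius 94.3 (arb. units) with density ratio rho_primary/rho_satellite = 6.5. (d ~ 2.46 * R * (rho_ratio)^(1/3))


d_Roche = 2.46 * 94.3 * 6.5^(1/3) = 432.9302

432.9302


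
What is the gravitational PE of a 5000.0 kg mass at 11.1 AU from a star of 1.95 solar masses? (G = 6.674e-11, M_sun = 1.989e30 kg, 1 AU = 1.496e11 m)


M = 1.95 * 1.989e30 kg = 3.87855e+30 kg; r = 11.1 AU * 1.496e11 m/AU = 1.66056e+12 m. U = -GM*m/r = -(6.674e-11 * 3.87855e+30 * 5000.0) / 1.66056e+12 = -7.794e+11

-7.794e+11 J


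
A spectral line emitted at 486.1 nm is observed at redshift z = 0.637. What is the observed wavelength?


lam_obs = lam_emit * (1 + z) = 486.1 * (1 + 0.637) = 795.7457

795.7457 nm


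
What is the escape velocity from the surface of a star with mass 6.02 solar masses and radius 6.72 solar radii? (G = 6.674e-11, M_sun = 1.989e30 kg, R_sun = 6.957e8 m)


M = 6.02 * 1.989e30 kg = 1.197378e+31 kg; R = 6.72 * 6.957e8 m = 4.675104e+09 m. v_esc = sqrt(2GM/R) = sqrt(2 * 6.674e-11 * 1.197378e+31 / 4.675104e+09) = 584693.274

584693.274 m/s


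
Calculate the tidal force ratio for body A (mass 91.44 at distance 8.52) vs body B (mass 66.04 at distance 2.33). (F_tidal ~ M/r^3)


Ratio = (M1/r1^3) / (M2/r2^3) = (91.44/8.52^3) / (66.04/2.33^3) = 0.0283

0.0283


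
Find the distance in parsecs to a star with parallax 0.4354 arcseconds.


d = 1/p = 1/0.4354 = 2.2967

2.2967 pc


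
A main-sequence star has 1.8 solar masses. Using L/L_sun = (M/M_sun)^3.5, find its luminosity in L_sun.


L/L_sun = (M/M_sun)^3.5 = 1.8^3.5 = 7.8244

7.8244 L_sun


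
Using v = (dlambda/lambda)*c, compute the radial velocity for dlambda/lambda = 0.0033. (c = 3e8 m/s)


v = (dlambda/lambda) * c = 0.0033 * 3e8 = 990000.0

990000.0 m/s


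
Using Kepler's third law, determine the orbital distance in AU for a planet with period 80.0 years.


a = P^(2/3) = 80.0^(2/3) = 18.5664

18.5664 AU


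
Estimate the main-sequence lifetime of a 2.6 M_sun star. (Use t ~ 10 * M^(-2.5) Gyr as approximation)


t = 10 * M^(-2.5) = 10 * 2.6^(-2.5) = 0.9174

0.9174 Gyr


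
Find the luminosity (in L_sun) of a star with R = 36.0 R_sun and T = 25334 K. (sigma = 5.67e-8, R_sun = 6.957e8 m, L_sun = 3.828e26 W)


R = 36.0 * 6.957e8 m = 2.50452e+10 m. L = 4*pi*R^2*sigma*T^4 = 4*pi*(2.50452e+10)^2 * 5.67e-8 * 25334^4 = 1.841013597e+32 W. L/L_sun = 1.841013597e+32 / 3.828e26 = 480933.5415

480933.5415 L_sun


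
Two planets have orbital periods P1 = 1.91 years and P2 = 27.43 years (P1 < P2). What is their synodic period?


1/P_syn = |1/P1 - 1/P2| = |1/1.91 - 1/27.43| => P_syn = 2.053

2.053 years


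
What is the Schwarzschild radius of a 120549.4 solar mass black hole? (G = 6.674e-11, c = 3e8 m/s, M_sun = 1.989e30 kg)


M = 120549.4 * 1.989e30 kg = 2.397727566e+35 kg. rs = 2GM/c^2 = 2 * 6.674e-11 * 2.397727566e+35 / (3e8)^2 = 3.556e+08

3.556e+08 m


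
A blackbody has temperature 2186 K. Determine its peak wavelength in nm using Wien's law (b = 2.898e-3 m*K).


lam_max = b / T = 2.898e-3 / 2186 = 1.326e-06 m = 1325.7091 nm

1325.7091 nm


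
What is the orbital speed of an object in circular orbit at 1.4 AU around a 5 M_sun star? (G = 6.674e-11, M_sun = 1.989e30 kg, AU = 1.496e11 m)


v = sqrt(GM/r) = sqrt(6.674e-11 * 9.945e+30 / 2.094e+11) = 56294.4629

56294.4629 m/s


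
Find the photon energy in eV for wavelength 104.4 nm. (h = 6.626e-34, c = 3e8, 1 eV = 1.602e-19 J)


E = hc/lambda = 6.626e-34 * 3e8 / 1.044e-07 = 1.904e-18 J = 11.8853 eV

11.8853 eV


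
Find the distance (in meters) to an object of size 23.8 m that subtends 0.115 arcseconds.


D = size / theta_rad, theta_rad = 0.115 * pi/(180*3600) = 5.575e-07, D = 4.269e+07

4.269e+07 m


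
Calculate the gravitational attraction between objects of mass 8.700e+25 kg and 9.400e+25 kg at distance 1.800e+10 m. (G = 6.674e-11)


F = G*m1*m2/r^2 = 6.674e-11 * 8.700e+25 * 9.400e+25 / (1.800e+10)^2 = 6.674e-11 * 8.178e+51 / 3.240e+20 = 1.685e+21

1.685e+21 N


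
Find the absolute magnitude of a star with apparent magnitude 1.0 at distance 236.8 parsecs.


M = m - 5*log10(d) + 5 = 1.0 - 5*log10(236.8) + 5 = -5.8719

-5.8719


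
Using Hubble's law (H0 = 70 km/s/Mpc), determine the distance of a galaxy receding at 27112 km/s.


d = v / H0 = 27112 / 70 = 387.3143

387.3143 Mpc


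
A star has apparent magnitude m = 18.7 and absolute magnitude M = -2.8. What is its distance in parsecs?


d = 10^((m - M + 5)/5) = 10^((18.7 - -2.8 + 5)/5) = 199526.2315

199526.2315 pc


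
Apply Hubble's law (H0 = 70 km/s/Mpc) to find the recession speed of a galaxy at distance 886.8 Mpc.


v = H0 * d = 70 * 886.8 = 62076.0

62076.0 km/s


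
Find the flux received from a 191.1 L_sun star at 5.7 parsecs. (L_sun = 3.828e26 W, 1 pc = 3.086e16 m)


F = L / (4*pi*d^2) = 7.315e+28 / (4*pi*(1.759e+17)^2) = 1.881e-07

1.881e-07 W/m^2


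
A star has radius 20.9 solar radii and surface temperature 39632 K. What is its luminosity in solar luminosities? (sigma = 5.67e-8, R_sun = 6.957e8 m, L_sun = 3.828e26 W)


R = 20.9 * 6.957e8 m = 1.454013e+10 m. L = 4*pi*R^2*sigma*T^4 = 4*pi*(1.454013e+10)^2 * 5.67e-8 * 39632^4 = 3.716323048e+32 W. L/L_sun = 3.716323048e+32 / 3.828e26 = 970826.2927

970826.2927 L_sun


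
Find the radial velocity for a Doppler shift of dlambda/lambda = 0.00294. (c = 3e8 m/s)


v = (dlambda/lambda) * c = 0.00294 * 3e8 = 882000.0

882000.0 m/s


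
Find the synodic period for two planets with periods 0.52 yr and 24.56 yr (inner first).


1/P_syn = |1/P1 - 1/P2| = |1/0.52 - 1/24.56| => P_syn = 0.5312

0.5312 years


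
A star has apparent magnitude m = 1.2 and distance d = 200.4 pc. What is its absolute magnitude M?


M = m - 5*log10(d) + 5 = 1.2 - 5*log10(200.4) + 5 = -5.3095

-5.3095


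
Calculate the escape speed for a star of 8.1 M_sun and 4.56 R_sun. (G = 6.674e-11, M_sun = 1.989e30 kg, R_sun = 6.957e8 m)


M = 8.1 * 1.989e30 kg = 1.61109e+31 kg; R = 4.56 * 6.957e8 m = 3.172392e+09 m. v_esc = sqrt(2GM/R) = sqrt(2 * 6.674e-11 * 1.61109e+31 / 3.172392e+09) = 823331.2071

823331.2071 m/s


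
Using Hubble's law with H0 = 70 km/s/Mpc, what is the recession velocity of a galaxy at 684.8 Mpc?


v = H0 * d = 70 * 684.8 = 47936.0

47936.0 km/s


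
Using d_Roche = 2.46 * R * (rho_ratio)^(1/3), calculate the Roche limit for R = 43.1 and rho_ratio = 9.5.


d_Roche = 2.46 * 43.1 * 9.5^(1/3) = 224.5537

224.5537


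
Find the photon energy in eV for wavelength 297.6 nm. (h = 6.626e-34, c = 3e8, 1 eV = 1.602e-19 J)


E = hc/lambda = 6.626e-34 * 3e8 / 2.976e-07 = 6.679e-19 J = 4.1694 eV

4.1694 eV


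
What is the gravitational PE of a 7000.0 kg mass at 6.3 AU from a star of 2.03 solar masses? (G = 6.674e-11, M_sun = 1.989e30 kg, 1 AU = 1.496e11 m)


M = 2.03 * 1.989e30 kg = 4.03767e+30 kg; r = 6.3 AU * 1.496e11 m/AU = 9.4248e+11 m. U = -GM*m/r = -(6.674e-11 * 4.03767e+30 * 7000.0) / 9.4248e+11 = -2.001e+12

-2.001e+12 J


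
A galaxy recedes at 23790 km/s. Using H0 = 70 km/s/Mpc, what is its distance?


d = v / H0 = 23790 / 70 = 339.8571

339.8571 Mpc


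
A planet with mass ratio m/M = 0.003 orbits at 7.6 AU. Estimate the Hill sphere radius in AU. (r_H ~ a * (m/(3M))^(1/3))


r_H = a * (m/3M)^(1/3) = 7.6 * (0.003/3)^(1/3) = 0.76

0.76 AU


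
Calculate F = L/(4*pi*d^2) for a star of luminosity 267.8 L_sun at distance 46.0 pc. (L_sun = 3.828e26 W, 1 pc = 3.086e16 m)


F = L / (4*pi*d^2) = 1.025e+29 / (4*pi*(1.420e+18)^2) = 4.048e-09

4.048e-09 W/m^2


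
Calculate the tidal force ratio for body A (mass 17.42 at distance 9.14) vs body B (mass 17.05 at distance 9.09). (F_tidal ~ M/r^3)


Ratio = (M1/r1^3) / (M2/r2^3) = (17.42/9.14^3) / (17.05/9.09^3) = 1.005

1.005
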